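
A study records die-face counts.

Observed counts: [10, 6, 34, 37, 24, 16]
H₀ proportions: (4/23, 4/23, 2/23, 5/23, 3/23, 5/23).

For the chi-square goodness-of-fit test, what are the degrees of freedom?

degrees of freedom = 5

df = k − 1 = 6 − 1 = 5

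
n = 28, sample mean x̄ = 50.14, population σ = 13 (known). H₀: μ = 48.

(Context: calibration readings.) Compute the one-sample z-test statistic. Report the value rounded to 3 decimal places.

test statistic = 0.871

SE = σ/√n = 13/√28 = 2.4568
z = (x̄−μ₀)/SE = (50.14−48)/2.4568 = 0.8711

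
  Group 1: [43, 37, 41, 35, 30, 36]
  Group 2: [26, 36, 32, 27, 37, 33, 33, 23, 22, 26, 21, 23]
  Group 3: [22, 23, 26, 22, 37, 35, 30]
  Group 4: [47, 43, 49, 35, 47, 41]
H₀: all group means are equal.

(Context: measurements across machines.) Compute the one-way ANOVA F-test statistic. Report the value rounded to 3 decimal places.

Group means [37.00, 28.25, 27.86, 43.67], grand mean 32.839
SSB = Σnᵢ(x̄ᵢ−x̄)² = 1233.753; SSW = ΣΣ(x−x̄ᵢ)² = 828.440
MSB = 1233.753/3 = 411.2510; MSW = 828.440/27 = 30.6830
F = MSB/MSW = 13.4032
df = (3, 27)

test statistic = 13.403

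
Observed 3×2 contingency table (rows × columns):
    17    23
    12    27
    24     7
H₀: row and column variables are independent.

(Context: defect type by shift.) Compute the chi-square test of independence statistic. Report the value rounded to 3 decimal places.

Row totals [40, 39, 31], col totals [53, 57], n=110
χ² = (17−19.27)²/19.27 + (23−20.73)²/20.73 + (12−18.79)²/18.79 + (27−20.21)²/20.21 + (24−14.94)²/14.94 + (7−16.06)²/16.06 = 15.8673
df = 2

test statistic = 15.867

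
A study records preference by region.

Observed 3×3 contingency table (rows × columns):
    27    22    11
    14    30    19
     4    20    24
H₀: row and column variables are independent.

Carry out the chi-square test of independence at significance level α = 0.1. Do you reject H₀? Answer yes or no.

reject H₀: yes

Row totals [60, 63, 48], col totals [45, 72, 54], n=171
χ² = (27−15.79)²/15.79 + (22−25.26)²/25.26 + (11−18.95)²/18.95 + (14−16.58)²/16.58 + (30−26.53)²/26.53 + (19−19.89)²/19.89 + (4−12.63)²/12.63 + (20−20.21)²/20.21 + (24−15.16)²/15.16 = 23.6691
df = 4
p-value (upper-tail) = 0.00009
At α=0.1: p < α → reject H₀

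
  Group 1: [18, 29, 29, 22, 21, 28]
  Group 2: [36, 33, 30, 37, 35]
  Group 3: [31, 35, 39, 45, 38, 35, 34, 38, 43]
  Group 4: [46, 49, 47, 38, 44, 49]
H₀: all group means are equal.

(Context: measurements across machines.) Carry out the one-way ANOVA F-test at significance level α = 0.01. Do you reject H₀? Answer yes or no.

Group means [24.50, 34.20, 37.56, 45.50], grand mean 35.731
SSB = Σnᵢ(x̄ᵢ−x̄)² = 1371.093; SSW = ΣΣ(x−x̄ᵢ)² = 386.022
MSB = 1371.093/3 = 457.0311; MSW = 386.022/22 = 17.5465
F = MSB/MSW = 26.0469
df = (3, 22)
p-value (upper-tail) = 0.00000
At α=0.01: p < α → reject H₀

reject H₀: yes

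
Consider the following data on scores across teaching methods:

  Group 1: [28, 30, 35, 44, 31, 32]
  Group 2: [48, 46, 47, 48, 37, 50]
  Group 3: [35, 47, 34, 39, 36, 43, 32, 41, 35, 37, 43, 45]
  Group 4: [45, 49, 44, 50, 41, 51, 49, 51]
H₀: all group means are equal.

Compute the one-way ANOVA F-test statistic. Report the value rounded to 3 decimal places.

test statistic = 13.377

Group means [33.33, 46.00, 38.92, 47.50], grand mean 41.344
SSB = Σnᵢ(x̄ᵢ−x̄)² = 888.969; SSW = ΣΣ(x−x̄ᵢ)² = 620.250
MSB = 888.969/3 = 296.3229; MSW = 620.250/28 = 22.1518
F = MSB/MSW = 13.3769
df = (3, 28)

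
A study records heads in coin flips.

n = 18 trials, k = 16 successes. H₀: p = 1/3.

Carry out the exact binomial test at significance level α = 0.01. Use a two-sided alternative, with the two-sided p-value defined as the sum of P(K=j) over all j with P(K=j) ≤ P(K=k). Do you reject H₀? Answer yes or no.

Exact binomial: n=18, k=16, p₀=1/3=0.3333
P(X=j) = C(n,j)·p₀^j·(1−p₀)^(n−j); p = Σ P(X=j) over j with P(X=j) ≤ P(X=16)
p-value (two-sided) = 0.00000
At α=0.01: p < α → reject H₀

reject H₀: yes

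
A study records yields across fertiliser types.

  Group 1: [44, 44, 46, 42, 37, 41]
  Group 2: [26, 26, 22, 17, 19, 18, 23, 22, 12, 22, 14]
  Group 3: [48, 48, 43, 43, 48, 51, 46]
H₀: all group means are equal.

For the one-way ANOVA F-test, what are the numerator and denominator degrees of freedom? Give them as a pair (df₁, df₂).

degrees of freedom = [2, 21]

k = 3 groups, N = 24 total
df = (k−1, N−k) = (3−1, 24−3) = (2, 21)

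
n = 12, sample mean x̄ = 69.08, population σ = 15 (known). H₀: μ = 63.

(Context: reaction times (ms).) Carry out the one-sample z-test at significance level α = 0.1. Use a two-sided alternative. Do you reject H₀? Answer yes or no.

reject H₀: no

SE = σ/√n = 15/√12 = 4.3301
z = (x̄−μ₀)/SE = (69.08−63)/4.3301 = 1.4041
p-value (two-sided) = 0.16028
At α=0.1: p ≥ α → fail to reject H₀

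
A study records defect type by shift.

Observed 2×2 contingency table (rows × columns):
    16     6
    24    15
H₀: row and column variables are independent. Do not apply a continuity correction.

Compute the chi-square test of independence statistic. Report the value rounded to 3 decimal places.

test statistic = 0.780

Row totals [22, 39], col totals [40, 21], n=61
χ² = (16−14.43)²/14.43 + (6−7.57)²/7.57 + (24−25.57)²/25.57 + (15−13.43)²/13.43 = 0.7800
df = 1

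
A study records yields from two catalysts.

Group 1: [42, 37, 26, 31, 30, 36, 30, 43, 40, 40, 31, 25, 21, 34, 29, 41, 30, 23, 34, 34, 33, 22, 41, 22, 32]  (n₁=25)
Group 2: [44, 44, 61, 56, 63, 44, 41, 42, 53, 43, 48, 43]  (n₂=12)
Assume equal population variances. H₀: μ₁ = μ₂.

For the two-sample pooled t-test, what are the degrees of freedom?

df = n₁ + n₂ − 2 = 25 + 12 − 2 = 35

degrees of freedom = 35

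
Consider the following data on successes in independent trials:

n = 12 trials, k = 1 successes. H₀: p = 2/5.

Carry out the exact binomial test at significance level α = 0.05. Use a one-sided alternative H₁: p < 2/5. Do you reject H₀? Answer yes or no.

Exact binomial: n=12, k=1, p₀=2/5=0.4000
P(X≤1) from Σ C(n,i)·p₀^i·(1−p₀)^(n−i)
p-value (one-sided, H₁ less) = 0.01959
At α=0.05: p < α → reject H₀

reject H₀: yes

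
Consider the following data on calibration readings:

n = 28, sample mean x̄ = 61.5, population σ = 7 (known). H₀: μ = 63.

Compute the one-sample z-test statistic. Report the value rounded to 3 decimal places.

SE = σ/√n = 7/√28 = 1.3229
z = (x̄−μ₀)/SE = (61.5−63)/1.3229 = -1.1339

test statistic = -1.134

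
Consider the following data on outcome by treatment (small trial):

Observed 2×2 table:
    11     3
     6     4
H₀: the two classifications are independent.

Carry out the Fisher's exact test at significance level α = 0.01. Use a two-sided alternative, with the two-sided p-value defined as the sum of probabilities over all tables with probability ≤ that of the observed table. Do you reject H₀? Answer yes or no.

reject H₀: no

Margins: r₁=14, r₂=10, c₁=17, c₂=7, n=24
p_obs = C(14,11)·C(10,6)/C(24,17); sum pmf over tables with pmf ≤ p_obs
p-value (two-sided) = 0.39264
At α=0.01: p ≥ α → fail to reject H₀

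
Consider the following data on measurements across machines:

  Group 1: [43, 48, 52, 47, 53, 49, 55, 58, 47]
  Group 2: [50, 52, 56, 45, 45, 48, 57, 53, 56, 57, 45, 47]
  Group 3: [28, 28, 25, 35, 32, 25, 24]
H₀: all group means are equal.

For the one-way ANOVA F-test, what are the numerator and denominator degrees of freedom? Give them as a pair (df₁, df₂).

degrees of freedom = [2, 25]

k = 3 groups, N = 28 total
df = (k−1, N−k) = (3−1, 28−3) = (2, 25)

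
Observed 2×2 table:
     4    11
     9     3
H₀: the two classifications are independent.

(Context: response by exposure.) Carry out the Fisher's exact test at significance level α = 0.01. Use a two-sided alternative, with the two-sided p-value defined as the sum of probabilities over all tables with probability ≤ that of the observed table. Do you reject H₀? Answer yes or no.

reject H₀: no

Margins: r₁=15, r₂=12, c₁=13, c₂=14, n=27
p_obs = C(15,4)·C(12,9)/C(27,13); sum pmf over tables with pmf ≤ p_obs
p-value (two-sided) = 0.02130
At α=0.01: p ≥ α → fail to reject H₀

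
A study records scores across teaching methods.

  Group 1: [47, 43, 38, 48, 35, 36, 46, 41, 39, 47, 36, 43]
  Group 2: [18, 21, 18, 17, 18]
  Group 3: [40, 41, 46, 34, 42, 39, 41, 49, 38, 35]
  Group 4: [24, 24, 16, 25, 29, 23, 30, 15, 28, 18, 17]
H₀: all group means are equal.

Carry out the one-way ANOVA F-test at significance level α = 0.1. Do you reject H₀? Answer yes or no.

Group means [41.58, 18.40, 40.50, 22.64], grand mean 32.763
SSB = Σnᵢ(x̄ᵢ−x̄)² = 3691.706; SSW = ΣΣ(x−x̄ᵢ)² = 733.162
MSB = 3691.706/3 = 1230.5688; MSW = 733.162/34 = 21.5636
F = MSB/MSW = 57.0670
df = (3, 34)
p-value (upper-tail) = 0.00000
At α=0.1: p < α → reject H₀

reject H₀: yes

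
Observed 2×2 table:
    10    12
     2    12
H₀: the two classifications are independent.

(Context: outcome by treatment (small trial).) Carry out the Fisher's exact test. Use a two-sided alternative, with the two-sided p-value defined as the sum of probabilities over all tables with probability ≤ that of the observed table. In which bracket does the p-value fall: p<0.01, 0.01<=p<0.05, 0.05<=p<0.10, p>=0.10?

Margins: r₁=22, r₂=14, c₁=12, c₂=24, n=36
p_obs = C(22,10)·C(14,2)/C(36,12); sum pmf over tables with pmf ≤ p_obs
p-value (two-sided) = 0.07562
→ bracket: 0.05<=p<0.10

p-value bracket: 0.05<=p<0.10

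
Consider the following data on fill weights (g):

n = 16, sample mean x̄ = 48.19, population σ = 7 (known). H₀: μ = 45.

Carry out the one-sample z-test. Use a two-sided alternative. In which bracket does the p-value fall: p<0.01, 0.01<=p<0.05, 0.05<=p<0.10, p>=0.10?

SE = σ/√n = 7/√16 = 1.7500
z = (x̄−μ₀)/SE = (48.19−45)/1.7500 = 1.8229
p-value (two-sided) = 0.06833
→ bracket: 0.05<=p<0.10

p-value bracket: 0.05<=p<0.10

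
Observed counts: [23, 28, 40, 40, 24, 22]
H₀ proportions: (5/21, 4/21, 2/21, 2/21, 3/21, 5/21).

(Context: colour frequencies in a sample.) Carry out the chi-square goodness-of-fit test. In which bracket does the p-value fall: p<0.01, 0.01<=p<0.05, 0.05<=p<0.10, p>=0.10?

p-value bracket: p<0.01

n = 177; E_i = n·p_i = [42.14, 33.71, 16.86, 16.86, 25.29, 42.14]
χ² = (23−42.14)²/42.14 + (28−33.71)²/33.71 + (40−16.86)²/16.86 + (40−16.86)²/16.86 + (24−25.29)²/25.29 + (22−42.14)²/42.14 = 82.9017
df = 5
p-value (upper-tail) = 0.00000
→ bracket: p<0.01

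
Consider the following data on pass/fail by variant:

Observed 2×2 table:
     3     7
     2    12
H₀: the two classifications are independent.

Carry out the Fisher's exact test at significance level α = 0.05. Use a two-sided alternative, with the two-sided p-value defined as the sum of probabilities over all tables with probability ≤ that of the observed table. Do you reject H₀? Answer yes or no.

Margins: r₁=10, r₂=14, c₁=5, c₂=19, n=24
p_obs = C(10,3)·C(14,2)/C(24,5); sum pmf over tables with pmf ≤ p_obs
p-value (two-sided) = 0.61462
At α=0.05: p ≥ α → fail to reject H₀

reject H₀: no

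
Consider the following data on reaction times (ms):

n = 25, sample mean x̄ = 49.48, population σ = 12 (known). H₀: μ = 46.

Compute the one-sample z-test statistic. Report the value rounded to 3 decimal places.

SE = σ/√n = 12/√25 = 2.4000
z = (x̄−μ₀)/SE = (49.48−46)/2.4000 = 1.4500

test statistic = 1.450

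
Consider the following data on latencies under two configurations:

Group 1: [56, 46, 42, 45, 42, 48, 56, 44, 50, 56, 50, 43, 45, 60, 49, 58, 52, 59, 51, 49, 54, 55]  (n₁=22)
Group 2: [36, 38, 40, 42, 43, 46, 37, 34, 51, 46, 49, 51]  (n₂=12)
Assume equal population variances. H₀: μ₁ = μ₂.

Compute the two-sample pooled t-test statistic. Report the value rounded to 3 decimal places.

x̄₁=50.455, s₁=5.688, n₁=22
x̄₂=42.750, s₂=5.895, n₂=12
s_p² = [21·5.688² + 11·5.895²]/32 = 33.1783
SE = √(s_p²·(1/22+1/12)) = 2.0671
t = (50.455−42.750)/2.0671 = 3.7272
df = 32

test statistic = 3.727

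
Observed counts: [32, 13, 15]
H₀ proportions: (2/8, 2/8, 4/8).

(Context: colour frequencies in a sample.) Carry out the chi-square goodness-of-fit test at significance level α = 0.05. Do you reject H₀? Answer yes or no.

reject H₀: yes

n = 60; E_i = n·p_i = [15.00, 15.00, 30.00]
χ² = (32−15.00)²/15.00 + (13−15.00)²/15.00 + (15−30.00)²/30.00 = 27.0333
df = 2
p-value (upper-tail) = 0.00000
At α=0.05: p < α → reject H₀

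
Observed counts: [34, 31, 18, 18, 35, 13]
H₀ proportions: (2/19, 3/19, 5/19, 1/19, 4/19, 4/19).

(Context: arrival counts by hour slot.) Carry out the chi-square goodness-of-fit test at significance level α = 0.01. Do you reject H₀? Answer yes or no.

n = 149; E_i = n·p_i = [15.68, 23.53, 39.21, 7.84, 31.37, 31.37]
χ² = (34−15.68)²/15.68 + (31−23.53)²/23.53 + (18−39.21)²/39.21 + (18−7.84)²/7.84 + (35−31.37)²/31.37 + (13−31.37)²/31.37 = 59.5707
df = 5
p-value (upper-tail) = 0.00000
At α=0.01: p < α → reject H₀

reject H₀: yes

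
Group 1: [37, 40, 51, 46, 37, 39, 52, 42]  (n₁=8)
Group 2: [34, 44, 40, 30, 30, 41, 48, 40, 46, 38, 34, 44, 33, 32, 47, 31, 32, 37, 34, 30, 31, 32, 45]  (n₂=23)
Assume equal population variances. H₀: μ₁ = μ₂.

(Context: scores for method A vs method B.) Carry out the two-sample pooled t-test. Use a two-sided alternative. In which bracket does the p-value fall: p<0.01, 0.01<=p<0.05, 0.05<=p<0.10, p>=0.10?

x̄₁=43.000, s₁=6.000, n₁=8
x̄₂=37.087, s₂=6.164, n₂=23
s_p² = [7·6.000² + 22·6.164²]/29 = 37.5112
SE = √(s_p²·(1/8+1/23)) = 2.5139
t = (43.000−37.087)/2.5139 = 2.3521
df = 29
p-value (two-sided) = 0.02567
→ bracket: 0.01<=p<0.05

p-value bracket: 0.01<=p<0.05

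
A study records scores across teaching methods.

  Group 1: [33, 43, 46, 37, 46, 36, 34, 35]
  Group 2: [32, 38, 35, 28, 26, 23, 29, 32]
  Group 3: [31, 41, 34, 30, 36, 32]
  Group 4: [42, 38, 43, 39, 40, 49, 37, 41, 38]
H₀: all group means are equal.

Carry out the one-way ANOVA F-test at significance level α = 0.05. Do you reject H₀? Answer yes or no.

Group means [38.75, 30.38, 34.00, 40.78], grand mean 36.258
SSB = Σnᵢ(x̄ᵢ−x̄)² = 541.005; SSW = ΣΣ(x−x̄ᵢ)² = 558.931
MSB = 541.005/3 = 180.3350; MSW = 558.931/27 = 20.7011
F = MSB/MSW = 8.7114
df = (3, 27)
p-value (upper-tail) = 0.00033
At α=0.05: p < α → reject H₀

reject H₀: yes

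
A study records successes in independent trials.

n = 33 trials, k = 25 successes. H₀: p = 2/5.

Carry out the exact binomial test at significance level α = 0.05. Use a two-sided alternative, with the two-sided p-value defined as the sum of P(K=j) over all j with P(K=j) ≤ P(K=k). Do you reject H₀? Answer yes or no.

Exact binomial: n=33, k=25, p₀=2/5=0.4000
P(X=j) = C(n,j)·p₀^j·(1−p₀)^(n−j); p = Σ P(X=j) over j with P(X=j) ≤ P(X=25)
p-value (two-sided) = 0.00005
At α=0.05: p < α → reject H₀

reject H₀: yes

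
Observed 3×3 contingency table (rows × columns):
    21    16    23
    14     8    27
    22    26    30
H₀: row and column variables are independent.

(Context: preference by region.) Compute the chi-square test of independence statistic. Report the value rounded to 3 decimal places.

Row totals [60, 49, 78], col totals [57, 50, 80], n=187
χ² = (21−18.29)²/18.29 + (16−16.04)²/16.04 + (23−25.67)²/25.67 + (14−14.94)²/14.94 + (8−13.10)²/13.10 + (27−20.96)²/20.96 + (22−23.78)²/23.78 + (26−20.86)²/20.86 + (30−33.37)²/33.37 = 6.2051
df = 4

test statistic = 6.205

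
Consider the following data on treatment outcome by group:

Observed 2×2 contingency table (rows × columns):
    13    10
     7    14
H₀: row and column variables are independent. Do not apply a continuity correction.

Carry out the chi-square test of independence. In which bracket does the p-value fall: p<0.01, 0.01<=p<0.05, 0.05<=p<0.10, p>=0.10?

p-value bracket: p>=0.10

Row totals [23, 21], col totals [20, 24], n=44
χ² = (13−10.45)²/10.45 + (10−12.55)²/12.55 + (7−9.55)²/9.55 + (14−11.45)²/11.45 = 2.3807
df = 1
p-value (upper-tail) = 0.12284
→ bracket: p>=0.10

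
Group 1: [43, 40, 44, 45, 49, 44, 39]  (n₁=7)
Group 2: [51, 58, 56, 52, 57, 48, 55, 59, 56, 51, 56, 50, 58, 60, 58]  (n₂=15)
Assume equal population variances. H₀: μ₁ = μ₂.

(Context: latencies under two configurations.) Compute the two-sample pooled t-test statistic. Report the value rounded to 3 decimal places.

x̄₁=43.429, s₁=3.309, n₁=7
x̄₂=55.000, s₂=3.684, n₂=15
s_p² = [6·3.309² + 14·3.684²]/20 = 12.7857
SE = √(s_p²·(1/7+1/15)) = 1.6367
t = (43.429−55.000)/1.6367 = -7.0698
df = 20

test statistic = -7.070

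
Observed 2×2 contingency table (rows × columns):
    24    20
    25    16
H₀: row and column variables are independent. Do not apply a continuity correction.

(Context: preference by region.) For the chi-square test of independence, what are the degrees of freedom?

degrees of freedom = 1

df = (r−1)(c−1) = (2−1)·(2−1) = 1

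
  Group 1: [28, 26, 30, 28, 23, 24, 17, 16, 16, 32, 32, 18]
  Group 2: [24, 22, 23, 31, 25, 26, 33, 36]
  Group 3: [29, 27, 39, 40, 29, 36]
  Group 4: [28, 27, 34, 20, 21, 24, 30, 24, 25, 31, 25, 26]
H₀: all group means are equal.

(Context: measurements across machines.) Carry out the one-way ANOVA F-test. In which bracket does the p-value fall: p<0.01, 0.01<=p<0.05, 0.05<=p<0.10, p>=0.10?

p-value bracket: 0.01<=p<0.05

Group means [24.17, 27.50, 33.33, 26.25], grand mean 26.974
SSB = Σnᵢ(x̄ᵢ−x̄)² = 345.724; SSW = ΣΣ(x−x̄ᵢ)² = 941.250
MSB = 345.724/3 = 115.2412; MSW = 941.250/34 = 27.6838
F = MSB/MSW = 4.1628
df = (3, 34)
p-value (upper-tail) = 0.01294
→ bracket: 0.01<=p<0.05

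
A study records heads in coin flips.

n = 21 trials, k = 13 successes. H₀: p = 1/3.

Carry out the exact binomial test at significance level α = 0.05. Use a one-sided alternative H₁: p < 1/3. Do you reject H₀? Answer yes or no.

reject H₀: no

Exact binomial: n=21, k=13, p₀=1/3=0.3333
P(X≤13) from Σ C(n,i)·p₀^i·(1−p₀)^(n−i)
p-value (one-sided, H₁ less) = 0.99817
At α=0.05: p ≥ α → fail to reject H₀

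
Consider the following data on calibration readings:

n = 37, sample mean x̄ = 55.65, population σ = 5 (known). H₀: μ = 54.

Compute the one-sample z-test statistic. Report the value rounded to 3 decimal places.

SE = σ/√n = 5/√37 = 0.8220
z = (x̄−μ₀)/SE = (55.65−54)/0.8220 = 2.0073

test statistic = 2.007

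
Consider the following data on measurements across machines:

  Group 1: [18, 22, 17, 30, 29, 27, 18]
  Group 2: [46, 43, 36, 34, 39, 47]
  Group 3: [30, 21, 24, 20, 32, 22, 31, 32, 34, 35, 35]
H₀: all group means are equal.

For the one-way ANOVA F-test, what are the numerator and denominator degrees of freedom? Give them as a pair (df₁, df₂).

k = 3 groups, N = 24 total
df = (k−1, N−k) = (3−1, 24−3) = (2, 21)

degrees of freedom = [2, 21]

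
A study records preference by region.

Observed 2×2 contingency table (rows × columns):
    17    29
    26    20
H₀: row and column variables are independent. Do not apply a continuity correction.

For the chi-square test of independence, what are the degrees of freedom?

degrees of freedom = 1

df = (r−1)(c−1) = (2−1)·(2−1) = 1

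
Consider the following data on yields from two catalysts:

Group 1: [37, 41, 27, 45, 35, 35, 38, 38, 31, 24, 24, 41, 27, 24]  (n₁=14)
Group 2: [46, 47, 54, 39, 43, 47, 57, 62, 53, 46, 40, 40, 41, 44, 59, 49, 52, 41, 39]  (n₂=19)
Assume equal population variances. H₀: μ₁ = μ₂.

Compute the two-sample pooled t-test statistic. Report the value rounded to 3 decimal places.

test statistic = -5.570

x̄₁=33.357, s₁=7.143, n₁=14
x̄₂=47.316, s₂=7.095, n₂=19
s_p² = [13·7.143² + 18·7.095²]/31 = 50.6232
SE = √(s_p²·(1/14+1/19)) = 2.5061
t = (33.357−47.316)/2.5061 = -5.5700
df = 31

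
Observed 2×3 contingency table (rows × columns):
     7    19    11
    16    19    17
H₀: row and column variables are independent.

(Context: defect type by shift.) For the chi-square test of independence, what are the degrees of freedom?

df = (r−1)(c−1) = (2−1)·(3−1) = 2

degrees of freedom = 2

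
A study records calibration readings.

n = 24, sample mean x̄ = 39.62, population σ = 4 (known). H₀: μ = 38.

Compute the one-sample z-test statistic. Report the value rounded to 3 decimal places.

test statistic = 1.984

SE = σ/√n = 4/√24 = 0.8165
z = (x̄−μ₀)/SE = (39.62−38)/0.8165 = 1.9841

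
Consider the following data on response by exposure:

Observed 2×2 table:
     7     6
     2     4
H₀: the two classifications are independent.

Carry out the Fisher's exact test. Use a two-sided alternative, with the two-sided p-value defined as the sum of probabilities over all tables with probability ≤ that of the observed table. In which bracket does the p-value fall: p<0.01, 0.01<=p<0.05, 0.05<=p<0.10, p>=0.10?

p-value bracket: p>=0.10

Margins: r₁=13, r₂=6, c₁=9, c₂=10, n=19
p_obs = C(13,7)·C(6,2)/C(19,9); sum pmf over tables with pmf ≤ p_obs
p-value (two-sided) = 0.62848
→ bracket: p>=0.10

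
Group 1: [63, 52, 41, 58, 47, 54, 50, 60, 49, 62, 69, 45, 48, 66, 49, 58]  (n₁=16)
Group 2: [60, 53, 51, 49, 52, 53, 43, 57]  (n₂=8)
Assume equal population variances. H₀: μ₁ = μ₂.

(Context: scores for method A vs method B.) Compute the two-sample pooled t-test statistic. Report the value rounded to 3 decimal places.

test statistic = 0.694

x̄₁=54.438, s₁=8.099, n₁=16
x̄₂=52.250, s₂=5.092, n₂=8
s_p² = [15·8.099² + 7·5.092²]/22 = 52.9744
SE = √(s_p²·(1/16+1/8)) = 3.1516
t = (54.438−52.250)/3.1516 = 0.6941
df = 22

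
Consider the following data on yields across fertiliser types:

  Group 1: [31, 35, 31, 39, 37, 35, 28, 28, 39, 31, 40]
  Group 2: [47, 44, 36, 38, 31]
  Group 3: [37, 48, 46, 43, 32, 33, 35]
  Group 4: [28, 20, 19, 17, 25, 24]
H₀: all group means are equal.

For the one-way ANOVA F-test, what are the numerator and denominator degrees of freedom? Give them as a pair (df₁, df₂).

degrees of freedom = [3, 25]

k = 4 groups, N = 29 total
df = (k−1, N−k) = (4−1, 29−4) = (3, 25)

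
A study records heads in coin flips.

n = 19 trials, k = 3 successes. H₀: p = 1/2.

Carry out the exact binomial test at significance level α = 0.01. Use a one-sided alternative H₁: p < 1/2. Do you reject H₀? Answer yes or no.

Exact binomial: n=19, k=3, p₀=1/2=0.5000
P(X≤3) from Σ C(n,i)·p₀^i·(1−p₀)^(n−i)
p-value (one-sided, H₁ less) = 0.00221
At α=0.01: p < α → reject H₀

reject H₀: yes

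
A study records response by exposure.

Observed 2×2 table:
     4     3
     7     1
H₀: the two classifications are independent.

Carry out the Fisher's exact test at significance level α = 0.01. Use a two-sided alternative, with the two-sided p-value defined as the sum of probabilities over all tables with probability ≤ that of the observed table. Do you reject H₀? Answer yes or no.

reject H₀: no

Margins: r₁=7, r₂=8, c₁=11, c₂=4, n=15
p_obs = C(7,4)·C(8,7)/C(15,11); sum pmf over tables with pmf ≤ p_obs
p-value (two-sided) = 0.28205
At α=0.01: p ≥ α → fail to reject H₀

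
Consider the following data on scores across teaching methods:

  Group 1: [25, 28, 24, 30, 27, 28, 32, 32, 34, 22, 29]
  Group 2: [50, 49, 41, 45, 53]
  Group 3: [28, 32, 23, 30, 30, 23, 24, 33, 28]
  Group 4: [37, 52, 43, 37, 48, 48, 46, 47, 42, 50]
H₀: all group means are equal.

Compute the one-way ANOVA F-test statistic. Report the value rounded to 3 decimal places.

Group means [28.27, 47.60, 27.89, 45.00], grand mean 35.714
SSB = Σnᵢ(x̄ᵢ−x̄)² = 2728.872; SSW = ΣΣ(x−x̄ᵢ)² = 574.271
MSB = 2728.872/3 = 909.6241; MSW = 574.271/31 = 18.5249
F = MSB/MSW = 49.1029
df = (3, 31)

test statistic = 49.103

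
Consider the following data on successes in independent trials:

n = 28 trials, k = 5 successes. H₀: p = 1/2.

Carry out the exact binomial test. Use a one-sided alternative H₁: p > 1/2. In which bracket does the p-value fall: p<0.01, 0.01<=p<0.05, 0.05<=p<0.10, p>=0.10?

p-value bracket: p>=0.10

Exact binomial: n=28, k=5, p₀=1/2=0.5000
P(X≥5) from Σ C(n,i)·p₀^i·(1−p₀)^(n−i)
p-value (one-sided, H₁ greater) = 0.99991
→ bracket: p>=0.10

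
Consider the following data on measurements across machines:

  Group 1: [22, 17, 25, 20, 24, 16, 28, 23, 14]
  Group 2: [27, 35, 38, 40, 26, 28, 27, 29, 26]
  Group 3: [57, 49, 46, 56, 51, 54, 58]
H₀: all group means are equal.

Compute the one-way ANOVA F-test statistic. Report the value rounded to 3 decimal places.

test statistic = 85.928

Group means [21.00, 30.67, 53.00], grand mean 33.440
SSB = Σnᵢ(x̄ᵢ−x̄)² = 4140.160; SSW = ΣΣ(x−x̄ᵢ)² = 530.000
MSB = 4140.160/2 = 2070.0800; MSW = 530.000/22 = 24.0909
F = MSB/MSW = 85.9278
df = (2, 22)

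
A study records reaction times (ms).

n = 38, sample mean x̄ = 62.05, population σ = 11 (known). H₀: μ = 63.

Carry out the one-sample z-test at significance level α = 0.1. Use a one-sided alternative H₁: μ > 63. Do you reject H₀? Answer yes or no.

reject H₀: no

SE = σ/√n = 11/√38 = 1.7844
z = (x̄−μ₀)/SE = (62.05−63)/1.7844 = -0.5324
p-value (one-sided, H₁ greater) = 0.70277
At α=0.1: p ≥ α → fail to reject H₀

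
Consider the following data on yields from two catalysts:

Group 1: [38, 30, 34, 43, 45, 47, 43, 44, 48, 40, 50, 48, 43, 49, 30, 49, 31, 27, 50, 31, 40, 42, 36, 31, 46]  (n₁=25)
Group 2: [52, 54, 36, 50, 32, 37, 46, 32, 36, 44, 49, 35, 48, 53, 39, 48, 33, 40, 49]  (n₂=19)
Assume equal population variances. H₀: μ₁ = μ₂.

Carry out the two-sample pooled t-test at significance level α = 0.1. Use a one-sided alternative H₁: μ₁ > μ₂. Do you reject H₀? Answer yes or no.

reject H₀: no

x̄₁=40.600, s₁=7.377, n₁=25
x̄₂=42.789, s₂=7.627, n₂=19
s_p² = [24·7.377² + 18·7.627²]/42 = 56.0276
SE = √(s_p²·(1/25+1/19)) = 2.2781
t = (40.600−42.789)/2.2781 = -0.9611
df = 42
p-value (one-sided, H₁ greater) = 0.82899
At α=0.1: p ≥ α → fail to reject H₀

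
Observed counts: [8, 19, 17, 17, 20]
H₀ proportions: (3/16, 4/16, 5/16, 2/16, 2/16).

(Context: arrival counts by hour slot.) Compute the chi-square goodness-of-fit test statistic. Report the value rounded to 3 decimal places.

n = 81; E_i = n·p_i = [15.19, 20.25, 25.31, 10.12, 10.12]
χ² = (8−15.19)²/15.19 + (19−20.25)²/20.25 + (17−25.31)²/25.31 + (17−10.12)²/10.12 + (20−10.12)²/10.12 = 20.5078
df = 4

test statistic = 20.508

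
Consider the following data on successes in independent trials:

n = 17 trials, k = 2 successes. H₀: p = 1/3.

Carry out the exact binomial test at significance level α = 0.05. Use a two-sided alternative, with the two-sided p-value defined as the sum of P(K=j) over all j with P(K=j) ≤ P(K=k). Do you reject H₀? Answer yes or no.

reject H₀: no

Exact binomial: n=17, k=2, p₀=1/3=0.3333
P(X=j) = C(n,j)·p₀^j·(1−p₀)^(n−j); p = Σ P(X=j) over j with P(X=j) ≤ P(X=2)
p-value (two-sided) = 0.07144
At α=0.05: p ≥ α → fail to reject H₀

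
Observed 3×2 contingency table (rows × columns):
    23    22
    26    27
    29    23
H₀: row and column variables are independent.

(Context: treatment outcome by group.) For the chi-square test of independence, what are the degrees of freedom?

df = (r−1)(c−1) = (3−1)·(2−1) = 2

degrees of freedom = 2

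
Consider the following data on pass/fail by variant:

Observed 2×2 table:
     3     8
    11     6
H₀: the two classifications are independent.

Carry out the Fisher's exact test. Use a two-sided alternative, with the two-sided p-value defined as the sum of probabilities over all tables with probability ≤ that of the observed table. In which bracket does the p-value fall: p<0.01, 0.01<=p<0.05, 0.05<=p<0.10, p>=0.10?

Margins: r₁=11, r₂=17, c₁=14, c₂=14, n=28
p_obs = C(11,3)·C(17,11)/C(28,14); sum pmf over tables with pmf ≤ p_obs
p-value (two-sided) = 0.12011
→ bracket: p>=0.10

p-value bracket: p>=0.10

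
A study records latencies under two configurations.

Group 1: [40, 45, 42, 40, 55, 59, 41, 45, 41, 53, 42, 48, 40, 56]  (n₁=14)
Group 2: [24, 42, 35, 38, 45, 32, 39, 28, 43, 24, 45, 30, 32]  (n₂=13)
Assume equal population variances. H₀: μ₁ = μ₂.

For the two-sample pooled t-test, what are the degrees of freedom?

degrees of freedom = 25

df = n₁ + n₂ − 2 = 14 + 13 − 2 = 25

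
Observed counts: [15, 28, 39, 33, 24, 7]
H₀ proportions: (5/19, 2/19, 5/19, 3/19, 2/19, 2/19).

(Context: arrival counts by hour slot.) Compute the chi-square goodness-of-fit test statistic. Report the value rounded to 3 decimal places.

n = 146; E_i = n·p_i = [38.42, 15.37, 38.42, 23.05, 15.37, 15.37]
χ² = (15−38.42)²/38.42 + (28−15.37)²/15.37 + (39−38.42)²/38.42 + (33−23.05)²/23.05 + (24−15.37)²/15.37 + (7−15.37)²/15.37 = 38.3651
df = 5

test statistic = 38.365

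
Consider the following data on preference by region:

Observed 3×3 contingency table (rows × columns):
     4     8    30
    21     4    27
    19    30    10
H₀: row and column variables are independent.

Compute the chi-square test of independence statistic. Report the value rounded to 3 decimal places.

test statistic = 46.150

Row totals [42, 52, 59], col totals [44, 42, 67], n=153
χ² = (4−12.08)²/12.08 + (8−11.53)²/11.53 + (30−18.39)²/18.39 + (21−14.95)²/14.95 + (4−14.27)²/14.27 + (27−22.77)²/22.77 + (19−16.97)²/16.97 + (30−16.20)²/16.20 + (10−25.84)²/25.84 = 46.1502
df = 4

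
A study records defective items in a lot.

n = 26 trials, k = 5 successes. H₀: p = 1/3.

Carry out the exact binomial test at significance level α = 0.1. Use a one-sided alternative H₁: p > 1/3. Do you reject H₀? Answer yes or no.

reject H₀: no

Exact binomial: n=26, k=5, p₀=1/3=0.3333
P(X≥5) from Σ C(n,i)·p₀^i·(1−p₀)^(n−i)
p-value (one-sided, H₁ greater) = 0.96424
At α=0.1: p ≥ α → fail to reject H₀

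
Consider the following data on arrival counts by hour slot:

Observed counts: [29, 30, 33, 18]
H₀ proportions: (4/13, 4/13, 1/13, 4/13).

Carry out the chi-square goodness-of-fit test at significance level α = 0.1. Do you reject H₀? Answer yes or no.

reject H₀: yes

n = 110; E_i = n·p_i = [33.85, 33.85, 8.46, 33.85]
χ² = (29−33.85)²/33.85 + (30−33.85)²/33.85 + (33−8.46)²/8.46 + (18−33.85)²/33.85 = 79.7114
df = 3
p-value (upper-tail) = 0.00000
At α=0.1: p < α → reject H₀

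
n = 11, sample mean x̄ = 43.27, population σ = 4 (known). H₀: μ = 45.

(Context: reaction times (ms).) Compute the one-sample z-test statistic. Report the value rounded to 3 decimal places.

test statistic = -1.434

SE = σ/√n = 4/√11 = 1.2060
z = (x̄−μ₀)/SE = (43.27−45)/1.2060 = -1.4344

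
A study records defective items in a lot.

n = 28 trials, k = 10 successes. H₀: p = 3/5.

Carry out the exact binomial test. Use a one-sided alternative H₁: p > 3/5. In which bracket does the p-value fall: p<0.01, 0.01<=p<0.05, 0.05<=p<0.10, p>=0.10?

p-value bracket: p>=0.10

Exact binomial: n=28, k=10, p₀=3/5=0.6000
P(X≥10) from Σ C(n,i)·p₀^i·(1−p₀)^(n−i)
p-value (one-sided, H₁ greater) = 0.99733
→ bracket: p>=0.10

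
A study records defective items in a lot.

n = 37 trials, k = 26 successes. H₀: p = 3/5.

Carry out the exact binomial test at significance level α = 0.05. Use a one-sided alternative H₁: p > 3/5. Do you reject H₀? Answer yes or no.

reject H₀: no

Exact binomial: n=37, k=26, p₀=3/5=0.6000
P(X≥26) from Σ C(n,i)·p₀^i·(1−p₀)^(n−i)
p-value (one-sided, H₁ greater) = 0.13335
At α=0.05: p ≥ α → fail to reject H₀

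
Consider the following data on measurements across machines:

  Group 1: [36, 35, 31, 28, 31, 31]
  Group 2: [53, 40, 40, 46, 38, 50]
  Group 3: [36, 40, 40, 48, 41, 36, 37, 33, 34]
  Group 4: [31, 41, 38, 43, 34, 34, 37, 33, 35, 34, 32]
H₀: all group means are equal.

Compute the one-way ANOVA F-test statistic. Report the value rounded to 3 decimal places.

test statistic = 9.011

Group means [32.00, 44.50, 38.33, 35.64], grand mean 37.375
SSB = Σnᵢ(x̄ᵢ−x̄)² = 519.455; SSW = ΣΣ(x−x̄ᵢ)² = 538.045
MSB = 519.455/3 = 173.1515; MSW = 538.045/28 = 19.2159
F = MSB/MSW = 9.0108
df = (3, 28)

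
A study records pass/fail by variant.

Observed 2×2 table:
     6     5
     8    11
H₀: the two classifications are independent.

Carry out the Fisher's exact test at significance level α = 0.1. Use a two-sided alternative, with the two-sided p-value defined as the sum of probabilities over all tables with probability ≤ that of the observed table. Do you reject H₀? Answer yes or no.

Margins: r₁=11, r₂=19, c₁=14, c₂=16, n=30
p_obs = C(11,6)·C(19,8)/C(30,14); sum pmf over tables with pmf ≤ p_obs
p-value (two-sided) = 0.70652
At α=0.1: p ≥ α → fail to reject H₀

reject H₀: no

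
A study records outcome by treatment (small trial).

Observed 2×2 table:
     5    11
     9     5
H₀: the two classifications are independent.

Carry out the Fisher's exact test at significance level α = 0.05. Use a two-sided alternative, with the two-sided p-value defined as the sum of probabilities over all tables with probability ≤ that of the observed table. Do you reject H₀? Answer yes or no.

reject H₀: no

Margins: r₁=16, r₂=14, c₁=14, c₂=16, n=30
p_obs = C(16,5)·C(14,9)/C(30,14); sum pmf over tables with pmf ≤ p_obs
p-value (two-sided) = 0.14139
At α=0.05: p ≥ α → fail to reject H₀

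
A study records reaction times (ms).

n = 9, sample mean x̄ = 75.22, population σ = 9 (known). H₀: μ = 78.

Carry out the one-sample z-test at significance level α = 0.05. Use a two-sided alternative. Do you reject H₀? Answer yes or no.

reject H₀: no

SE = σ/√n = 9/√9 = 3.0000
z = (x̄−μ₀)/SE = (75.22−78)/3.0000 = -0.9267
p-value (two-sided) = 0.35410
At α=0.05: p ≥ α → fail to reject H₀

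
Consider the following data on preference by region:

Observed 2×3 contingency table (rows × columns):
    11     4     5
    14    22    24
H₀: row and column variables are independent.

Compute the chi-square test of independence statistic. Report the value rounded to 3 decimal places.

test statistic = 7.026

Row totals [20, 60], col totals [25, 26, 29], n=80
χ² = (11−6.25)²/6.25 + (4−6.50)²/6.50 + (5−7.25)²/7.25 + (14−18.75)²/18.75 + (22−19.50)²/19.50 + (24−21.75)²/21.75 = 7.0264
df = 2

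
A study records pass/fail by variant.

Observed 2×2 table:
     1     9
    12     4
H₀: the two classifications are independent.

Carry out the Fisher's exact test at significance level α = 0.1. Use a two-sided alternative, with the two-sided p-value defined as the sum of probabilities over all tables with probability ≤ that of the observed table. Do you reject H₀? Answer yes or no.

Margins: r₁=10, r₂=16, c₁=13, c₂=13, n=26
p_obs = C(10,1)·C(16,12)/C(26,13); sum pmf over tables with pmf ≤ p_obs
p-value (two-sided) = 0.00361
At α=0.1: p < α → reject H₀

reject H₀: yes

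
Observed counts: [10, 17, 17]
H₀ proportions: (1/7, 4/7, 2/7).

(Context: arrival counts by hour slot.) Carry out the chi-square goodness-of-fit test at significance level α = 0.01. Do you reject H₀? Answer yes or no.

reject H₀: no

n = 44; E_i = n·p_i = [6.29, 25.14, 12.57]
χ² = (10−6.29)²/6.29 + (17−25.14)²/25.14 + (17−12.57)²/12.57 = 6.3920
df = 2
p-value (upper-tail) = 0.04092
At α=0.01: p ≥ α → fail to reject H₀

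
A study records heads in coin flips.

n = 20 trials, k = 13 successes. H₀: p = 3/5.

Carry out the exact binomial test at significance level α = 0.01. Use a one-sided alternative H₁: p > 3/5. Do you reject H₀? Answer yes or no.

Exact binomial: n=20, k=13, p₀=3/5=0.6000
P(X≥13) from Σ C(n,i)·p₀^i·(1−p₀)^(n−i)
p-value (one-sided, H₁ greater) = 0.41589
At α=0.01: p ≥ α → fail to reject H₀

reject H₀: no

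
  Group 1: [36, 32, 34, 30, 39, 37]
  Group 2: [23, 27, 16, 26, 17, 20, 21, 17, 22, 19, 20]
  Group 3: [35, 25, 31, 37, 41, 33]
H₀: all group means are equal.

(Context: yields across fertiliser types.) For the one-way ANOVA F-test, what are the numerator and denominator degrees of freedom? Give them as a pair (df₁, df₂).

degrees of freedom = [2, 20]

k = 3 groups, N = 23 total
df = (k−1, N−k) = (3−1, 23−3) = (2, 20)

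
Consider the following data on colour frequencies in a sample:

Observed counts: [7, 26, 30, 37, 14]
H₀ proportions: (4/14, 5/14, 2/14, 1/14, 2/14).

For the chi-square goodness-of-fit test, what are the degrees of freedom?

degrees of freedom = 4

df = k − 1 = 5 − 1 = 4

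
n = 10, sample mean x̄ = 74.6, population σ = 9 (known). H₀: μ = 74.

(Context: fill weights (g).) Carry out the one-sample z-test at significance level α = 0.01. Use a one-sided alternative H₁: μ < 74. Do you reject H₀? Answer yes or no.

reject H₀: no

SE = σ/√n = 9/√10 = 2.8460
z = (x̄−μ₀)/SE = (74.6−74)/2.8460 = 0.2108
p-value (one-sided, H₁ less) = 0.58349
At α=0.01: p ≥ α → fail to reject H₀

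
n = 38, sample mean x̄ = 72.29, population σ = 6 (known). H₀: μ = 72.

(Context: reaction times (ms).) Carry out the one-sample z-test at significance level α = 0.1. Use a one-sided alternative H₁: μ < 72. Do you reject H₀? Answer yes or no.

SE = σ/√n = 6/√38 = 0.9733
z = (x̄−μ₀)/SE = (72.29−72)/0.9733 = 0.2979
p-value (one-sided, H₁ less) = 0.61713
At α=0.1: p ≥ α → fail to reject H₀

reject H₀: no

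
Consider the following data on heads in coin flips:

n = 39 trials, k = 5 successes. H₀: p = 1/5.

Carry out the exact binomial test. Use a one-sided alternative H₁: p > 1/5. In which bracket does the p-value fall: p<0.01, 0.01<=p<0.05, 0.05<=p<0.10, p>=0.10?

Exact binomial: n=39, k=5, p₀=1/5=0.2000
P(X≥5) from Σ C(n,i)·p₀^i·(1−p₀)^(n−i)
p-value (one-sided, H₁ greater) = 0.91341
→ bracket: p>=0.10

p-value bracket: p>=0.10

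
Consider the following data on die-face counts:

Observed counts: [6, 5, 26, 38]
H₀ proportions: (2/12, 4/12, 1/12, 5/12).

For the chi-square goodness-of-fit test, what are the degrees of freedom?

df = k − 1 = 4 − 1 = 3

degrees of freedom = 3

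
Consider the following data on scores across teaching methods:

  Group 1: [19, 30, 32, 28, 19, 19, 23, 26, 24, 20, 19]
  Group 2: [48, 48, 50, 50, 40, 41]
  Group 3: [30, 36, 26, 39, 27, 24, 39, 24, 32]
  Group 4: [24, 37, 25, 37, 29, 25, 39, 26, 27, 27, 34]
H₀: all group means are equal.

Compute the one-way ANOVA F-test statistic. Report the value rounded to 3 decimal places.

test statistic = 23.306

Group means [23.55, 46.17, 30.78, 30.00], grand mean 30.892
SSB = Σnᵢ(x̄ᵢ−x̄)² = 2002.451; SSW = ΣΣ(x−x̄ᵢ)² = 945.116
MSB = 2002.451/3 = 667.4838; MSW = 945.116/33 = 28.6399
F = MSB/MSW = 23.3061
df = (3, 33)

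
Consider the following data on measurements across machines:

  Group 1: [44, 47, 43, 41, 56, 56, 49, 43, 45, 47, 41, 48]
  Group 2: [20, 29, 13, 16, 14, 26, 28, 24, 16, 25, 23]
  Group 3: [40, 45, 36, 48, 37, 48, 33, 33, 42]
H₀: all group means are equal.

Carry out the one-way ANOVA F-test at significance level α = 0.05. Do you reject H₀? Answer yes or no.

Group means [46.67, 21.27, 40.22], grand mean 36.125
SSB = Σnᵢ(x̄ᵢ−x̄)² = 3911.096; SSW = ΣΣ(x−x̄ᵢ)² = 892.404
MSB = 3911.096/2 = 1955.5480; MSW = 892.404/29 = 30.7726
F = MSB/MSW = 63.5484
df = (2, 29)
p-value (upper-tail) = 0.00000
At α=0.05: p < α → reject H₀

reject H₀: yes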